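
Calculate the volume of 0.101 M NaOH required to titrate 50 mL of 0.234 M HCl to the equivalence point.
V_{base} = 115.8 mL

At equivalence: moles acid = moles base.
moles HCl = 0.234 M × 0.05 L = 0.0117 mol
V_NaOH = 0.0117 mol ÷ 0.101 M = 0.1158 L = 115.8 mL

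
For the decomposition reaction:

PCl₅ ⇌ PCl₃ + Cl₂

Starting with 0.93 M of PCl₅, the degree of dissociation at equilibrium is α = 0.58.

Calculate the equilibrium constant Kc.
K_c = 0.7449

x = α·[A]₀ = 0.58 × 0.93 = 0.5394 M dissociated.
At eq: [PCl₅] = 0.93 − 0.5394 = 0.3906 M; [PCl₃] = [Cl₂] = x = 0.5394 M.
Kc = [PCl₃][Cl₂]/[PCl₅] = (0.5394)²/0.3906 = 0.7449.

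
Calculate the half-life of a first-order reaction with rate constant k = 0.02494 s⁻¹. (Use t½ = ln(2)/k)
27.79 s

t½ = ln(2)/k = 0.6931/0.02494 = 27.79 s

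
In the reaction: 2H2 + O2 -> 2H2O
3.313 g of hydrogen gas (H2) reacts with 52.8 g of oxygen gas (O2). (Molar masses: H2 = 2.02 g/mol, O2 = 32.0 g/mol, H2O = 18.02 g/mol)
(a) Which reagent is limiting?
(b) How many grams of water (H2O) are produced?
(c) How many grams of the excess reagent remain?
(a) H2, (b) 29.55 g, (c) 26.56 g

Moles of H2 = 3.313 g ÷ 2.02 g/mol = 1.6401 mol
Moles of O2 = 52.8 g ÷ 32.0 g/mol = 1.65 mol
Moles ÷ coefficient: H2: 1.6401/2 = 0.82, O2: 1.65/1 = 1.65
(a) H2 has the smaller value, so H2 is the limiting reagent.
(b) Moles of H2O = 1.6401 mol H2 × (2/2) = 1.6401 mol; mass = 1.6401 mol × 18.02 g/mol = 29.55 g
(c) O2 consumed = 1.6401 × (1/2) = 0.82005 mol; remaining = 1.65 − 0.82005 = 0.82995 mol; mass = 0.82995 mol × 32.0 g/mol = 26.56 g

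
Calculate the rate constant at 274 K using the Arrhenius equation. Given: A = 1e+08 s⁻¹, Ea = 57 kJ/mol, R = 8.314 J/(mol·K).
1.36e-03 s⁻¹

k = A·exp(-Ea/(R·T)) = 1e+08·exp(-57000/(8.314·274)) = 1e+08·exp(-25.0216) = 1e+08·1.3592e-11 = 1.36e-03 s⁻¹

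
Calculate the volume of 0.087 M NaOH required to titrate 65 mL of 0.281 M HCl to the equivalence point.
V_{base} = 209.9 mL

At equivalence: moles acid = moles base.
moles HCl = 0.281 M × 0.065 L = 0.018265 mol
V_NaOH = 0.018265 mol ÷ 0.087 M = 0.2099 L = 209.9 mL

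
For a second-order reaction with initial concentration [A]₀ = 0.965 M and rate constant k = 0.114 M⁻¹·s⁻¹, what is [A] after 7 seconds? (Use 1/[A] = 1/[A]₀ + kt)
0.5452 M

1/[A] = 1/[A]₀ + k·t = 1/0.965 + (0.114)·(7) = 1.0363 + 0.7980 = 1.8343
[A] = 1/1.8343 = 0.5452 M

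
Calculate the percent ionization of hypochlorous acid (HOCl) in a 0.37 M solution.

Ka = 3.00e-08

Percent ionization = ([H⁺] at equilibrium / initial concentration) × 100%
Percent ionization = 0.0285%

Let x = [H⁺]. Ka = x²/(C - x) ⇒ x² + (3.00e-08)x - (3.00e-08)(0.37) = 0. x = 1.0534e-04. Percent = (1.0534e-04/0.37) × 100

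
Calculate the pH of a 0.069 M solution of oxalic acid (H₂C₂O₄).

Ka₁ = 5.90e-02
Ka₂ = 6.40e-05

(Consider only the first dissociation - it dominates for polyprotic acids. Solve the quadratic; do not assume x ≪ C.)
pH = 1.39

x² + Ka₁·x − Ka₁·C = 0 with Ka₁ = 5.90e-02, C = 0.069.
x = (−Ka₁ + √(Ka₁² + 4·Ka₁·C))/2 = 4.0794e-02 M, so pH = 1.39.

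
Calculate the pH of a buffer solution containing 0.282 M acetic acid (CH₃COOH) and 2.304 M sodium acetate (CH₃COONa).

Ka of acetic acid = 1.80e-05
pH = 5.66

pKa = -log(1.80e-05) = 4.74. pH = pKa + log([A⁻]/[HA]) = 4.74 + log(2.304/0.282)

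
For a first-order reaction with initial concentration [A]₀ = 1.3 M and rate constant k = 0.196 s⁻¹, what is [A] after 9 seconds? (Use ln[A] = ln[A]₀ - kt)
0.2228 M

ln[A] = ln[A]₀ - k·t = ln(1.3) - (0.196)·(9) = 0.2624 - 1.7640 = -1.5016
[A] = e^(-1.5016) = 0.2228 M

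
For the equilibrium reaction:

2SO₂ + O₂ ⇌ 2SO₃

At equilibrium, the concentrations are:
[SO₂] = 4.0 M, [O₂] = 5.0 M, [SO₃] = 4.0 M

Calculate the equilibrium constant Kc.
K_c = 0.2000

Kc = ([SO₃]^2) / ([SO₂]^2 × [O₂])
   = ((4.0)^2) / ((4.0)^2·(5.0))
   = 16 / 80 = 0.2000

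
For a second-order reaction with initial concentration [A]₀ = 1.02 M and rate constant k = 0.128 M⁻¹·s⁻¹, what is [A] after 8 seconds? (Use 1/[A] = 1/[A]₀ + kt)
0.4989 M

1/[A] = 1/[A]₀ + k·t = 1/1.02 + (0.128)·(8) = 0.9804 + 1.0240 = 2.0044
[A] = 1/2.0044 = 0.4989 M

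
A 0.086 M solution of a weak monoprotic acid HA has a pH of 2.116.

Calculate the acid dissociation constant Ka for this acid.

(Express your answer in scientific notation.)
K_a = 7.48e-04

[H⁺] = 10^(−pH) = 10^(−2.116) = 7.656e-03 M. For HA ⇌ H⁺ + A⁻, Ka = x²/(C − x) = (7.656e-03)²/(0.086 − 7.656e-03) = 7.48e-04.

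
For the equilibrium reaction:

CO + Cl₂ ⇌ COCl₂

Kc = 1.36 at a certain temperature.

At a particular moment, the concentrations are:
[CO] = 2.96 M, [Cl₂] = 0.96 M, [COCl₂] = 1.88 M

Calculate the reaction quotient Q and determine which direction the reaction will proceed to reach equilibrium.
Q = 0.662, Q < K, reaction proceeds forward (toward products)

Q = ([COCl₂]) / ([CO] × [Cl₂])
  = ((1.88)) / ((2.96)·(0.96)) = 1.88/2.8416 = 0.6616
Since Q = 0.6616 < Kc = 1.36, the reaction proceeds forward (toward products) to reach equilibrium.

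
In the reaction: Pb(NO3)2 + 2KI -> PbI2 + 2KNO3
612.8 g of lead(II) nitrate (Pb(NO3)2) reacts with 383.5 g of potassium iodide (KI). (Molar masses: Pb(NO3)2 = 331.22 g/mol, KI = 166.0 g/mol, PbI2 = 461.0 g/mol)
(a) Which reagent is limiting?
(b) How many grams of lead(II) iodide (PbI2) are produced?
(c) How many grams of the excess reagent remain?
(a) KI, (b) 532.5 g, (c) 230.2 g

Moles of Pb(NO3)2 = 612.8 g ÷ 331.22 g/mol = 1.85013 mol
Moles of KI = 383.5 g ÷ 166.0 g/mol = 2.31024 mol
Moles ÷ coefficient: Pb(NO3)2: 1.85013/1 = 1.85, KI: 2.31024/2 = 1.155
(a) KI has the smaller value, so KI is the limiting reagent.
(b) Moles of PbI2 = 2.31024 mol KI × (1/2) = 1.15512 mol; mass = 1.15512 mol × 461.0 g/mol = 532.5 g
(c) Pb(NO3)2 consumed = 2.31024 × (1/2) = 1.15512 mol; remaining = 1.85013 − 1.15512 = 0.695009 mol; mass = 0.695009 mol × 331.22 g/mol = 230.2 g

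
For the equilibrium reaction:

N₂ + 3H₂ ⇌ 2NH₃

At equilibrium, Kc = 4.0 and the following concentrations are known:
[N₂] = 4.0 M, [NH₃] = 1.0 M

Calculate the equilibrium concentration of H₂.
[H₂] = 0.3969 M

Kc = ([NH₃]^2) / ([N₂] × [H₂]^3) = 4.0
[H₂]^3 = (product terms)/(Kc · other reactant terms) = 1 / (4.0 · 4) = 0.0625
[H₂] = (0.0625)^(1/3) = 0.3969 M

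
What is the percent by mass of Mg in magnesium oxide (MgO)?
Mass of Mg in formula = 24.31 × 1 = 24.31 g/mol
Molar mass = 40.31 g/mol
% Mg = (24.31/40.31) × 100% = 60.31%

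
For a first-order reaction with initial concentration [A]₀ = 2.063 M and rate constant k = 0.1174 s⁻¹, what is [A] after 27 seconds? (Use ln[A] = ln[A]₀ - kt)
0.0867 M

ln[A] = ln[A]₀ - k·t = ln(2.063) - (0.1174)·(27) = 0.7242 - 3.1698 = -2.4456
[A] = e^(-2.4456) = 0.0867 M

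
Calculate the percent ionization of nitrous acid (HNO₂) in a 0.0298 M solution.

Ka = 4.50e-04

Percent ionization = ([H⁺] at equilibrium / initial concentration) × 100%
Percent ionization = 11.6%

Let x = [H⁺]. Ka = x²/(C - x) ⇒ x² + (4.50e-04)x - (4.50e-04)(0.0298) = 0. x = 3.4439e-03. Percent = (3.4439e-03/0.0298) × 100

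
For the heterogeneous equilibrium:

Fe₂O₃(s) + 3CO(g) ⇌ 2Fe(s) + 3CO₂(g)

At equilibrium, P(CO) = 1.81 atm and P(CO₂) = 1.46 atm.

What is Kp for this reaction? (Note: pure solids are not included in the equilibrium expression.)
K_p = 0.525

Solids (Fe₂O₃, Fe) are excluded.
Kp = P(CO₂)³/P(CO)³ = (1.46)³/(1.81)³ = 3.112/5.93 = 0.525.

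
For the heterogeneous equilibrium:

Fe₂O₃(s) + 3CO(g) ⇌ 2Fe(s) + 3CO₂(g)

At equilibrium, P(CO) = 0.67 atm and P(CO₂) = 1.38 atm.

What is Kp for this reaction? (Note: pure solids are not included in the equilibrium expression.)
K_p = 8.738

Solids (Fe₂O₃, Fe) are excluded.
Kp = P(CO₂)³/P(CO)³ = (1.38)³/(0.67)³ = 2.628/0.3008 = 8.738.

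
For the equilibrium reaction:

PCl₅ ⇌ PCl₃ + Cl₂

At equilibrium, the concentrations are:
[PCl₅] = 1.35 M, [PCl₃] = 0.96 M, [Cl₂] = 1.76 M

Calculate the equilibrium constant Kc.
K_c = 1.2516

Kc = ([PCl₃] × [Cl₂]) / ([PCl₅])
   = ((0.96)·(1.76)) / ((1.35))
   = 1.6896 / 1.35 = 1.2516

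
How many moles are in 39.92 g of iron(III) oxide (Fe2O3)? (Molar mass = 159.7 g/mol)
Moles = 39.92 g ÷ 159.7 g/mol = 0.25 mol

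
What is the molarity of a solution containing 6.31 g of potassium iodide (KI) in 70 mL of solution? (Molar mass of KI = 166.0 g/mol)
Moles of KI = 6.31 g ÷ 166.0 g/mol = 0.038012 mol
Volume = 70 mL = 0.07 L
Molarity = 0.038012 mol ÷ 0.07 L = 0.543 M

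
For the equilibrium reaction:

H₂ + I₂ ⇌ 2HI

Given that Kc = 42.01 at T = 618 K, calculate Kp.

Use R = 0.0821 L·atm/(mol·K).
K_p = 42.0100

Δn = (moles gaseous products) − (moles gaseous reactants) = 0
T = 618 K; RT = 0.0821 × 618 = 50.7378
Kp = Kc·(RT)^Δn = 42.01 × (50.7378)^0 = 42.01 × 1 = 42.0100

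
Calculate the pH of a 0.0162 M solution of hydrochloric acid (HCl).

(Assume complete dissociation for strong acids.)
pH = 1.79

[H⁺] = 0.0162 M for strong acid. pH = -log[H⁺] = -log(0.0162)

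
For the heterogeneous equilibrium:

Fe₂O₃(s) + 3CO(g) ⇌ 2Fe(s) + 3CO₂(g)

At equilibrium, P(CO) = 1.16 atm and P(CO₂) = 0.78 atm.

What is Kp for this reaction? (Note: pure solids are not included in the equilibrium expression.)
K_p = 0.304

Solids (Fe₂O₃, Fe) are excluded.
Kp = P(CO₂)³/P(CO)³ = (0.78)³/(1.16)³ = 0.4746/1.561 = 0.304.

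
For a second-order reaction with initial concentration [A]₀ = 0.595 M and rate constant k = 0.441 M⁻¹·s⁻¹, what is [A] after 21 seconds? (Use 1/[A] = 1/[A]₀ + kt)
0.0914 M

1/[A] = 1/[A]₀ + k·t = 1/0.595 + (0.441)·(21) = 1.6807 + 9.2610 = 10.9417
[A] = 1/10.9417 = 0.0914 M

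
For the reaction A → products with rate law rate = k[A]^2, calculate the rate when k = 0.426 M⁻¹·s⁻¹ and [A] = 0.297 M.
0.03758 M/s

rate = k·[A]^2 = 0.426·(0.297)^2 = 0.426·0.088209 = 0.03758 M/s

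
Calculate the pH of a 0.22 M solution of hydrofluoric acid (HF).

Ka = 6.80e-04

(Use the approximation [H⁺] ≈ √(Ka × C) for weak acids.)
pH = 1.91

[H⁺] = √(Ka × C) = √(6.80e-04 × 0.22) = 1.2231e-02. pH = -log(1.2231e-02)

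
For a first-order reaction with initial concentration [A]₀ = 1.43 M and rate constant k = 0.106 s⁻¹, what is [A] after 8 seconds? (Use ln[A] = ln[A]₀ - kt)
0.6124 M

ln[A] = ln[A]₀ - k·t = ln(1.43) - (0.106)·(8) = 0.3577 - 0.8480 = -0.4903
[A] = e^(-0.4903) = 0.6124 M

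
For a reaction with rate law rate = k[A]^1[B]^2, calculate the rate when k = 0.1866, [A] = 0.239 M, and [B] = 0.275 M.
0.003373 M/s

rate = k·[A]^1·[B]^2 = 0.1866·(0.239)^1·(0.275)^2 = 0.1866·0.239·0.075625 = 0.003373 M/s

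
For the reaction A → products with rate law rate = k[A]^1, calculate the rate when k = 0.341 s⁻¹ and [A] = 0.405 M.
0.1381 M/s

rate = k·[A]^1 = 0.341·(0.405)^1 = 0.341·0.405 = 0.1381 M/s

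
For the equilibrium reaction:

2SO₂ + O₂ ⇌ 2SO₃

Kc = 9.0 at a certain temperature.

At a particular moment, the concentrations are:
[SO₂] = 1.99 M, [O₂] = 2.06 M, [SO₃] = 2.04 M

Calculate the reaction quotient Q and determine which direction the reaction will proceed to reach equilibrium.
Q = 0.510, Q < K, reaction proceeds forward (toward products)

Q = ([SO₃]^2) / ([SO₂]^2 × [O₂])
  = ((2.04)^2) / ((1.99)^2·(2.06)) = 4.1616/8.1578 = 0.5101
Since Q = 0.5101 < Kc = 9.0, the reaction proceeds forward (toward products) to reach equilibrium.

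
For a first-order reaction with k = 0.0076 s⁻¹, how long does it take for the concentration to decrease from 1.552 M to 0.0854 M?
381.57 s

From ln[A] = ln[A]₀ - k·t: t = ln([A]₀/[A])/k = ln(1.552/0.0854)/0.0076 = ln(18.1733)/0.0076 = 2.9000/0.0076 = 381.57 s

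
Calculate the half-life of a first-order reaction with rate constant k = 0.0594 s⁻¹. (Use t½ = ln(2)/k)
11.67 s

t½ = ln(2)/k = 0.6931/0.0594 = 11.67 s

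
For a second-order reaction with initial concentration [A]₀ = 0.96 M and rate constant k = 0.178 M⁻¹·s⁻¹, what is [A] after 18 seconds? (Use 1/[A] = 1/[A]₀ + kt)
0.2355 M

1/[A] = 1/[A]₀ + k·t = 1/0.96 + (0.178)·(18) = 1.0417 + 3.2040 = 4.2457
[A] = 1/4.2457 = 0.2355 M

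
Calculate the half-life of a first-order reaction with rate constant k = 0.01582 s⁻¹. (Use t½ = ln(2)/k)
43.81 s

t½ = ln(2)/k = 0.6931/0.01582 = 43.81 s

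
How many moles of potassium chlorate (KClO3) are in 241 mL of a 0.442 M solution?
Moles = Molarity × Volume (L)
Moles = 0.442 M × 0.241 L = 0.1065 mol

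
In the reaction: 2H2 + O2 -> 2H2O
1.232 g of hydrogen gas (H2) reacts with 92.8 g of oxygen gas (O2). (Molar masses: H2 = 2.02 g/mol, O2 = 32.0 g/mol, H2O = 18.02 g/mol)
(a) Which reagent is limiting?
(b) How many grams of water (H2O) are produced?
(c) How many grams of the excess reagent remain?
(a) H2, (b) 10.99 g, (c) 83.04 g

Moles of H2 = 1.232 g ÷ 2.02 g/mol = 0.609901 mol
Moles of O2 = 92.8 g ÷ 32.0 g/mol = 2.9 mol
Moles ÷ coefficient: H2: 0.609901/2 = 0.305, O2: 2.9/1 = 2.9
(a) H2 has the smaller value, so H2 is the limiting reagent.
(b) Moles of H2O = 0.609901 mol H2 × (2/2) = 0.609901 mol; mass = 0.609901 mol × 18.02 g/mol = 10.99 g
(c) O2 consumed = 0.609901 × (1/2) = 0.30495 mol; remaining = 2.9 − 0.30495 = 2.59505 mol; mass = 2.59505 mol × 32.0 g/mol = 83.04 g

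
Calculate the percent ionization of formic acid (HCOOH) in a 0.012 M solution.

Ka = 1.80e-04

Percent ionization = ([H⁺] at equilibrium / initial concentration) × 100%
Percent ionization = 11.5%

Let x = [H⁺]. Ka = x²/(C - x) ⇒ x² + (1.80e-04)x - (1.80e-04)(0.012) = 0. x = 1.3824e-03. Percent = (1.3824e-03/0.012) × 100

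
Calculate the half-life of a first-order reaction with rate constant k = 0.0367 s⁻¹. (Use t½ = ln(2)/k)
18.89 s

t½ = ln(2)/k = 0.6931/0.0367 = 18.89 s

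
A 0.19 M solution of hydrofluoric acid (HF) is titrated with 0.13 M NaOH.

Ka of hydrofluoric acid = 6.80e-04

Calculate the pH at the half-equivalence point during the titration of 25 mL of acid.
pH = pKa = 3.17

At the half-equivalence point, [HA] = [A⁻], so by Henderson–Hasselbalch pH = pKa + log(1) = pKa.
pKa = −log(6.80e-04) = 3.17.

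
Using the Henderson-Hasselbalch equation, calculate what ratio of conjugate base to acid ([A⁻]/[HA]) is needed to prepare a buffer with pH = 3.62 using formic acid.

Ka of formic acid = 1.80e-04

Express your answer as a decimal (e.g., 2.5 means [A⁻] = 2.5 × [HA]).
[A⁻]/[HA] = 0.750

pKa = −log(1.80e-04) = 3.7447. pH = pKa + log([A⁻]/[HA]). 3.62 = 3.7447 + log(ratio). log(ratio) = 3.62 − 3.7447 = -0.1247. ratio = 10^(-0.1247) = 0.750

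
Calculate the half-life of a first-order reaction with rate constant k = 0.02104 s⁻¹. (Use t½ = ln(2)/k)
32.94 s

t½ = ln(2)/k = 0.6931/0.02104 = 32.94 s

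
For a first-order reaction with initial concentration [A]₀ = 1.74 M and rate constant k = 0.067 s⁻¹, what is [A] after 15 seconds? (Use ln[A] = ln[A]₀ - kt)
0.6369 M

ln[A] = ln[A]₀ - k·t = ln(1.74) - (0.067)·(15) = 0.5539 - 1.0050 = -0.4511
[A] = e^(-0.4511) = 0.6369 M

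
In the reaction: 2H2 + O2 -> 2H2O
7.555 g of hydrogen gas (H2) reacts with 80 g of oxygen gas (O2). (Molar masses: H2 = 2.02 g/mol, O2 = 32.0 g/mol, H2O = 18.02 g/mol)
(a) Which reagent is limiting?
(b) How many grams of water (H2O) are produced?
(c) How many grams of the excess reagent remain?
(a) H2, (b) 67.4 g, (c) 20.16 g

Moles of H2 = 7.555 g ÷ 2.02 g/mol = 3.7401 mol
Moles of O2 = 80 g ÷ 32.0 g/mol = 2.5 mol
Moles ÷ coefficient: H2: 3.7401/2 = 1.87, O2: 2.5/1 = 2.5
(a) H2 has the smaller value, so H2 is the limiting reagent.
(b) Moles of H2O = 3.7401 mol H2 × (2/2) = 3.7401 mol; mass = 3.7401 mol × 18.02 g/mol = 67.4 g
(c) O2 consumed = 3.7401 × (1/2) = 1.87005 mol; remaining = 2.5 − 1.87005 = 0.62995 mol; mass = 0.62995 mol × 32.0 g/mol = 20.16 g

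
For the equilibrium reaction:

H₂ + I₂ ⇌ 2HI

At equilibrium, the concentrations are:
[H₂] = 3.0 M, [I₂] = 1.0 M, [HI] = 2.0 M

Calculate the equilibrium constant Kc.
K_c = 1.3333

Kc = ([HI]^2) / ([H₂] × [I₂])
   = ((2.0)^2) / ((3.0)·(1.0))
   = 4 / 3 = 1.3333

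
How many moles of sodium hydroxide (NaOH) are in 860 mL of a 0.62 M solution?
Moles = Molarity × Volume (L)
Moles = 0.62 M × 0.86 L = 0.5332 mol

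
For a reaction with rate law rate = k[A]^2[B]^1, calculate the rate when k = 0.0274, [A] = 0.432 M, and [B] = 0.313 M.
0.001601 M/s

rate = k·[A]^2·[B]^1 = 0.0274·(0.432)^2·(0.313)^1 = 0.0274·0.186624·0.313 = 0.001601 M/s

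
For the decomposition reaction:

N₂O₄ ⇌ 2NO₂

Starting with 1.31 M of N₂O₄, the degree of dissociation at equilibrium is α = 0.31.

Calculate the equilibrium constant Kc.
K_c = 0.7298

x = α·[A]₀ = 0.31 × 1.31 = 0.4061 M dissociated.
At eq: [N₂O₄] = 1.31 − 0.4061 = 0.9039 M; [NO₂] = 2x = 0.8122 M.
Kc = [NO₂]²/[N₂O₄] = (0.8122)²/0.9039 = 0.7298.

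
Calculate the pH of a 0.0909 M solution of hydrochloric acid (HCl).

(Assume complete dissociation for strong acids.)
pH = 1.04

[H⁺] = 0.0909 M for strong acid. pH = -log[H⁺] = -log(0.0909)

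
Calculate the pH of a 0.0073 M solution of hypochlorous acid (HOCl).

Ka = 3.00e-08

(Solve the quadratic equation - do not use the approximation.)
pH = 4.83

x² + Ka×x - Ka×C = 0. Using quadratic formula: [H⁺] = 1.4784e-05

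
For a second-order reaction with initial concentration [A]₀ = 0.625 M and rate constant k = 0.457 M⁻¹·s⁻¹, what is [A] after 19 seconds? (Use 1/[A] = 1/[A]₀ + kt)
0.0972 M

1/[A] = 1/[A]₀ + k·t = 1/0.625 + (0.457)·(19) = 1.6000 + 8.6830 = 10.2830
[A] = 1/10.2830 = 0.0972 M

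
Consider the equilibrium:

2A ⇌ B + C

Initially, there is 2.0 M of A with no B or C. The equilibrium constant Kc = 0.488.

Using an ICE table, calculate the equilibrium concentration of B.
[B] = 0.583 M

ICE: [A] = 2.0 − 2x, [B] = [C] = x.
Kc = x²/(2.0 − 2x)² = 0.488 ⇒ √Kc = x/(2.0 − 2x).
x = √0.488·2.0/(1 + 2√0.488) = 0.69857·2.0/2.3971 = 0.58284.
[B] = x = 0.583 M.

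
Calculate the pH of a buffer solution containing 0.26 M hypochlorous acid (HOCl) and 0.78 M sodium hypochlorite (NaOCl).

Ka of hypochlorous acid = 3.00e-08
pH = 8.00

pKa = -log(3.00e-08) = 7.52. pH = pKa + log([A⁻]/[HA]) = 7.52 + log(0.78/0.26)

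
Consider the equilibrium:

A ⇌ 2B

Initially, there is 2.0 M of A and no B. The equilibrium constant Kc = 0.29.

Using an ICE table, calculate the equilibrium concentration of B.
[B] = 0.693 M

ICE: [A] = 2.0 − x, [B] = 2x.
Kc = (2x)²/(2.0 − x) = 0.29 ⇒ 4x² + 0.29x − 0.58 = 0.
x = (−0.29 + √(0.29² + 4·4·0.58))/(2·4) = (−0.29 + √9.3641)/8 = 0.34626.
[B] = 2x = 0.693 M.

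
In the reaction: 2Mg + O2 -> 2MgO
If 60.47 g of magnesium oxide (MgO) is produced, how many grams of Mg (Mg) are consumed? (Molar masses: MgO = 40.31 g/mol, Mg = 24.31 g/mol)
Moles of MgO = 60.47 g ÷ 40.31 g/mol = 1.50012 mol
Mole ratio: 2 mol Mg / 2 mol MgO
Moles of Mg = 1.50012 × (2/2) = 1.50012 mol
Mass of Mg = 1.50012 mol × 24.31 g/mol = 36.47 g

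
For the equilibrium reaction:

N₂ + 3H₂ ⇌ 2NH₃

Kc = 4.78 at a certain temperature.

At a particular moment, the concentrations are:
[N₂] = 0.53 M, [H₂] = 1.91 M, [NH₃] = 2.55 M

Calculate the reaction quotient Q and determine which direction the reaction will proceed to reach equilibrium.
Q = 1.761, Q < K, reaction proceeds forward (toward products)

Q = ([NH₃]^2) / ([N₂] × [H₂]^3)
  = ((2.55)^2) / ((0.53)·(1.91)^3) = 6.5025/3.693 = 1.761
Since Q = 1.761 < Kc = 4.78, the reaction proceeds forward (toward products) to reach equilibrium.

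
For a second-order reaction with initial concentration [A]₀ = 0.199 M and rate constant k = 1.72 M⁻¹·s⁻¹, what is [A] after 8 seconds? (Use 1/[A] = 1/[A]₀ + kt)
0.0532 M

1/[A] = 1/[A]₀ + k·t = 1/0.199 + (1.72)·(8) = 5.0251 + 13.7600 = 18.7851
[A] = 1/18.7851 = 0.0532 M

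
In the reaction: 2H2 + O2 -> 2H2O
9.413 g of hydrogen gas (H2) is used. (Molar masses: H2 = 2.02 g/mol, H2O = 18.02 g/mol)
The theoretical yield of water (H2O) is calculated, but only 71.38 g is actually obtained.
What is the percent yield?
Moles of H2 = 9.413 g ÷ 2.02 g/mol = 4.6599 mol
Mole ratio: 2 mol H2O / 2 mol H2
Moles of H2O = 4.6599 × (2/2) = 4.6599 mol
Theoretical yield = 4.6599 mol × 18.02 g/mol = 83.971 g
Actual yield = 71.38 g
Percent yield = (71.38 / 83.971) × 100% = 85.0%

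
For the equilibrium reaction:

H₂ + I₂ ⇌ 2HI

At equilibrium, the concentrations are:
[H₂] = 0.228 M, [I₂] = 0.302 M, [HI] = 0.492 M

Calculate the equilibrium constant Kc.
K_c = 3.5155

Kc = ([HI]^2) / ([H₂] × [I₂])
   = ((0.492)^2) / ((0.228)·(0.302))
   = 0.24206 / 0.068856 = 3.5155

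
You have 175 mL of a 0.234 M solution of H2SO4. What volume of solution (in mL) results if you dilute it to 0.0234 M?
Using M₁V₁ = M₂V₂:
0.234 × 175 = 0.0234 × V₂
V₂ = (0.234 × 175) / 0.0234 = 1750 mL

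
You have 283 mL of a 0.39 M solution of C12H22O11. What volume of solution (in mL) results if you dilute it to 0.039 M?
Using M₁V₁ = M₂V₂:
0.39 × 283 = 0.039 × V₂
V₂ = (0.39 × 283) / 0.039 = 2830 mL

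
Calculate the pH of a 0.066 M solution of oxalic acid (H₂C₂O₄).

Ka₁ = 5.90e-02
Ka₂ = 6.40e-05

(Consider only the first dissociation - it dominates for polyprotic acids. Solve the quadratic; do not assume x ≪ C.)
pH = 1.40

x² + Ka₁·x − Ka₁·C = 0 with Ka₁ = 5.90e-02, C = 0.066.
x = (−Ka₁ + √(Ka₁² + 4·Ka₁·C))/2 = 3.9524e-02 M, so pH = 1.40.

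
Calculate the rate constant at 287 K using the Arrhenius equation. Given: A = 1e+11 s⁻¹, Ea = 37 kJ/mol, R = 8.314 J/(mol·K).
1.84e+04 s⁻¹

k = A·exp(-Ea/(R·T)) = 1e+11·exp(-37000/(8.314·287)) = 1e+11·exp(-15.5064) = 1e+11·1.8436e-07 = 1.84e+04 s⁻¹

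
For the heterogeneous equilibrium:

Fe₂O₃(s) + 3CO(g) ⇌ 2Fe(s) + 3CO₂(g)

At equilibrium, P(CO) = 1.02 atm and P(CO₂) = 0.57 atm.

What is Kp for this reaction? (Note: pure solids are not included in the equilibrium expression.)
K_p = 0.175

Solids (Fe₂O₃, Fe) are excluded.
Kp = P(CO₂)³/P(CO)³ = (0.57)³/(1.02)³ = 0.1852/1.061 = 0.175.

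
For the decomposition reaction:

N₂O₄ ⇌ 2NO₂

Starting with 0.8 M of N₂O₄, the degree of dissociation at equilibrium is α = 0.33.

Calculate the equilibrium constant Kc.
K_c = 0.5201

x = α·[A]₀ = 0.33 × 0.8 = 0.264 M dissociated.
At eq: [N₂O₄] = 0.8 − 0.264 = 0.536 M; [NO₂] = 2x = 0.528 M.
Kc = [NO₂]²/[N₂O₄] = (0.528)²/0.536 = 0.5201.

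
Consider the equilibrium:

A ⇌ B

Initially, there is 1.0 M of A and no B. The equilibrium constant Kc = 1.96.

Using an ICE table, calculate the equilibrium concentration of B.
[B] = 0.662 M

ICE: [A] = 1.0 − x, [B] = x.
Kc = x/(1.0 − x) = 1.96 ⇒ x = 1.96·1.0/(1 + 1.96) = 1.96/2.96 = 0.6622.
[B] = x = 0.662 M.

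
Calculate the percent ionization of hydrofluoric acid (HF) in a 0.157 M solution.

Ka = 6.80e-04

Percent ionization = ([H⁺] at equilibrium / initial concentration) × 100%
Percent ionization = 6.37%

Let x = [H⁺]. Ka = x²/(C - x) ⇒ x² + (6.80e-04)x - (6.80e-04)(0.157) = 0. x = 9.9981e-03. Percent = (9.9981e-03/0.157) × 100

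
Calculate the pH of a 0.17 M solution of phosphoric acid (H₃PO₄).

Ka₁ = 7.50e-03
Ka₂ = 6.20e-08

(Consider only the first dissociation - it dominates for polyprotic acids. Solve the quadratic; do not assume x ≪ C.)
pH = 1.49

x² + Ka₁·x − Ka₁·C = 0 with Ka₁ = 7.50e-03, C = 0.17.
x = (−Ka₁ + √(Ka₁² + 4·Ka₁·C))/2 = 3.2154e-02 M, so pH = 1.49.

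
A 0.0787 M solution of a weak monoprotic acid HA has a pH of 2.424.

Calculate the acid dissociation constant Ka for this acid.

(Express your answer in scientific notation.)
K_a = 1.89e-04

[H⁺] = 10^(−pH) = 10^(−2.424) = 3.767e-03 M. For HA ⇌ H⁺ + A⁻, Ka = x²/(C − x) = (3.767e-03)²/(0.0787 − 3.767e-03) = 1.89e-04.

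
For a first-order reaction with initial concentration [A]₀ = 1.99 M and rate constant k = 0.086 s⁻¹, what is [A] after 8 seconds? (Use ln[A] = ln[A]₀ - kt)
1.0001 M

ln[A] = ln[A]₀ - k·t = ln(1.99) - (0.086)·(8) = 0.6881 - 0.6880 = 0.0001
[A] = e^(0.0001) = 1.0001 M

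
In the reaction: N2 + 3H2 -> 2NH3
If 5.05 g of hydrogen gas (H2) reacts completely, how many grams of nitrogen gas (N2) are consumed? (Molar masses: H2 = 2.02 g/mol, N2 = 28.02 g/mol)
Moles of H2 = 5.05 g ÷ 2.02 g/mol = 2.5 mol
Mole ratio: 1 mol N2 / 3 mol H2
Moles of N2 = 2.5 × (1/3) = 0.833333 mol
Mass of N2 = 0.833333 mol × 28.02 g/mol = 23.35 g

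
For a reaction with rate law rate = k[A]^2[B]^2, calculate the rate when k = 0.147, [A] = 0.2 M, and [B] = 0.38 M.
0.0008491 M/s

rate = k·[A]^2·[B]^2 = 0.147·(0.2)^2·(0.38)^2 = 0.147·0.04·0.1444 = 0.0008491 M/s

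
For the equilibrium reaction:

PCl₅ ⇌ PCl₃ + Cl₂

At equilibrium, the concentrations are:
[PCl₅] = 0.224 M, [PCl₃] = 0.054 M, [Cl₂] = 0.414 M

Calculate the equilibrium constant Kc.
K_c = 0.0998

Kc = ([PCl₃] × [Cl₂]) / ([PCl₅])
   = ((0.054)·(0.414)) / ((0.224))
   = 0.022356 / 0.224 = 0.0998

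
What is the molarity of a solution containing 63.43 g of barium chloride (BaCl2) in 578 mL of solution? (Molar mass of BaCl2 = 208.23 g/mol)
Moles of BaCl2 = 63.43 g ÷ 208.23 g/mol = 0.304615 mol
Volume = 578 mL = 0.578 L
Molarity = 0.304615 mol ÷ 0.578 L = 0.527 M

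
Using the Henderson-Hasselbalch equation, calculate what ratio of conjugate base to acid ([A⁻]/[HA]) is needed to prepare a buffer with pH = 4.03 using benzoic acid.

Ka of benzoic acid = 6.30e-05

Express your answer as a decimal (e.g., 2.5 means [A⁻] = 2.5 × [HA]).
[A⁻]/[HA] = 0.675

pKa = −log(6.30e-05) = 4.2007. pH = pKa + log([A⁻]/[HA]). 4.03 = 4.2007 + log(ratio). log(ratio) = 4.03 − 4.2007 = -0.1707. ratio = 10^(-0.1707) = 0.675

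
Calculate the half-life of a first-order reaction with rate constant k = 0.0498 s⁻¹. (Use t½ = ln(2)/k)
13.92 s

t½ = ln(2)/k = 0.6931/0.0498 = 13.92 s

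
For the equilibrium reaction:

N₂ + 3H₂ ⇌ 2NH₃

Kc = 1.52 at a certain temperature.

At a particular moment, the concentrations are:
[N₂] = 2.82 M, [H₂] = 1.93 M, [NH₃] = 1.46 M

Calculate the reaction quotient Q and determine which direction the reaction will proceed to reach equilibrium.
Q = 0.105, Q < K, reaction proceeds forward (toward products)

Q = ([NH₃]^2) / ([N₂] × [H₂]^3)
  = ((1.46)^2) / ((2.82)·(1.93)^3) = 2.1316/20.273 = 0.1051
Since Q = 0.1051 < Kc = 1.52, the reaction proceeds forward (toward products) to reach equilibrium.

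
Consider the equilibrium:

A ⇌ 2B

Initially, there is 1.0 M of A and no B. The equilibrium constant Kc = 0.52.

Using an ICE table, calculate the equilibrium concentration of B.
[B] = 0.603 M

ICE: [A] = 1.0 − x, [B] = 2x.
Kc = (2x)²/(1.0 − x) = 0.52 ⇒ 4x² + 0.52x − 0.52 = 0.
x = (−0.52 + √(0.52² + 4·4·0.52))/(2·4) = (−0.52 + √8.5904)/8 = 0.30137.
[B] = 2x = 0.603 M.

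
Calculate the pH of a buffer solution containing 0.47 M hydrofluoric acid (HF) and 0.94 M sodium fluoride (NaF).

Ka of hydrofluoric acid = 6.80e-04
pH = 3.47

pKa = -log(6.80e-04) = 3.17. pH = pKa + log([A⁻]/[HA]) = 3.17 + log(0.94/0.47)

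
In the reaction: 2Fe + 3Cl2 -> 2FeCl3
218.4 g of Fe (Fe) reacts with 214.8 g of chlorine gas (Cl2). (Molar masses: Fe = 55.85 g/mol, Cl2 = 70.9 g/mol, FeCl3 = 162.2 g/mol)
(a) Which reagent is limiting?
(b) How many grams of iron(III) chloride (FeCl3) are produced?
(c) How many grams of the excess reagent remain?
(a) Cl2, (b) 327.6 g, (c) 105.6 g

Moles of Fe = 218.4 g ÷ 55.85 g/mol = 3.91047 mol
Moles of Cl2 = 214.8 g ÷ 70.9 g/mol = 3.02962 mol
Moles ÷ coefficient: Fe: 3.91047/2 = 1.955, Cl2: 3.02962/3 = 1.01
(a) Cl2 has the smaller value, so Cl2 is the limiting reagent.
(b) Moles of FeCl3 = 3.02962 mol Cl2 × (2/3) = 2.01975 mol; mass = 2.01975 mol × 162.2 g/mol = 327.6 g
(c) Fe consumed = 3.02962 × (2/3) = 2.01975 mol; remaining = 3.91047 − 2.01975 = 1.89073 mol; mass = 1.89073 mol × 55.85 g/mol = 105.6 g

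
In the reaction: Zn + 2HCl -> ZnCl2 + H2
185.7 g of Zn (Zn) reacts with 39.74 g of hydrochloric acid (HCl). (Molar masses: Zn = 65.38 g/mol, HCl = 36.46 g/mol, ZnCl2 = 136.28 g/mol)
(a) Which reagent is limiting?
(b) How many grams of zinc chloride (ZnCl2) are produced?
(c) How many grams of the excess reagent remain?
(a) HCl, (b) 74.27 g, (c) 150.1 g

Moles of Zn = 185.7 g ÷ 65.38 g/mol = 2.84032 mol
Moles of HCl = 39.74 g ÷ 36.46 g/mol = 1.08996 mol
Moles ÷ coefficient: Zn: 2.84032/1 = 2.84, HCl: 1.08996/2 = 0.545
(a) HCl has the smaller value, so HCl is the limiting reagent.
(b) Moles of ZnCl2 = 1.08996 mol HCl × (1/2) = 0.544981 mol; mass = 0.544981 mol × 136.28 g/mol = 74.27 g
(c) Zn consumed = 1.08996 × (1/2) = 0.544981 mol; remaining = 2.84032 − 0.544981 = 2.29534 mol; mass = 2.29534 mol × 65.38 g/mol = 150.1 g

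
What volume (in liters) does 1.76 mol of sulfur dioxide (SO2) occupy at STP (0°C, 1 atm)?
At STP, 1 mol of gas occupies 22.4 L
Volume = 1.76 mol × 22.4 L/mol = 39.42 L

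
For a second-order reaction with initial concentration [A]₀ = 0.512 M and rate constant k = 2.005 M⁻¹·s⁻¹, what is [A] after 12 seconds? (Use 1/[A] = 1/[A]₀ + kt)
0.0384 M

1/[A] = 1/[A]₀ + k·t = 1/0.512 + (2.005)·(12) = 1.9531 + 24.0600 = 26.0131
[A] = 1/26.0131 = 0.0384 M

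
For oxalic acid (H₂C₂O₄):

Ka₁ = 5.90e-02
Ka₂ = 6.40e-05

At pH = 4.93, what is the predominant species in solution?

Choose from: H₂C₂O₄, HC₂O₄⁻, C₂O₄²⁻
C₂O₄²⁻

pKa1 = 1.23, pKa2 = 4.19. Each pKa is the crossover between adjacent species; pH = 4.93 lies in the region where C₂O₄²⁻ predominates.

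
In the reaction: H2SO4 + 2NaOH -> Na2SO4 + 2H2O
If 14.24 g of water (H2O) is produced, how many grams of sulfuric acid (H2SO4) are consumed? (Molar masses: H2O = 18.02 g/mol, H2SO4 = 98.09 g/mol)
Moles of H2O = 14.24 g ÷ 18.02 g/mol = 0.790233 mol
Mole ratio: 1 mol H2SO4 / 2 mol H2O
Moles of H2SO4 = 0.790233 × (1/2) = 0.395117 mol
Mass of H2SO4 = 0.395117 mol × 98.09 g/mol = 38.76 g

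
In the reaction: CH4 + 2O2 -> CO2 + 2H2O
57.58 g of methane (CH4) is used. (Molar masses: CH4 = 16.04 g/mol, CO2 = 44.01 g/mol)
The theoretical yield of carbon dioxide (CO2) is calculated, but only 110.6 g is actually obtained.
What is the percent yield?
Moles of CH4 = 57.58 g ÷ 16.04 g/mol = 3.58978 mol
Mole ratio: 1 mol CO2 / 1 mol CH4
Moles of CO2 = 3.58978 × (1/1) = 3.58978 mol
Theoretical yield = 3.58978 mol × 44.01 g/mol = 157.99 g
Actual yield = 110.6 g
Percent yield = (110.6 / 157.99) × 100% = 70.0%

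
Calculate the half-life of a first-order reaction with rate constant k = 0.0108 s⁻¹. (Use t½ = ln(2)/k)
64.18 s

t½ = ln(2)/k = 0.6931/0.0108 = 64.18 s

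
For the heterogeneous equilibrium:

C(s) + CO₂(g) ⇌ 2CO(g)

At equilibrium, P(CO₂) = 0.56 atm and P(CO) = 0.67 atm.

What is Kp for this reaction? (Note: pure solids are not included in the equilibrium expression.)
K_p = 0.802

Solid C is excluded.
Kp = P(CO)²/P(CO₂) = (0.67)²/0.56 = 0.4489/0.56 = 0.802.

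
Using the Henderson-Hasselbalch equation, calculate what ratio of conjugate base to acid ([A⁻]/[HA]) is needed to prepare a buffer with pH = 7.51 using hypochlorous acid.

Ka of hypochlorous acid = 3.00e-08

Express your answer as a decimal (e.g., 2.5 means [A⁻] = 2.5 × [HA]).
[A⁻]/[HA] = 0.971

pKa = −log(3.00e-08) = 7.5229. pH = pKa + log([A⁻]/[HA]). 7.51 = 7.5229 + log(ratio). log(ratio) = 7.51 − 7.5229 = -0.0129. ratio = 10^(-0.0129) = 0.971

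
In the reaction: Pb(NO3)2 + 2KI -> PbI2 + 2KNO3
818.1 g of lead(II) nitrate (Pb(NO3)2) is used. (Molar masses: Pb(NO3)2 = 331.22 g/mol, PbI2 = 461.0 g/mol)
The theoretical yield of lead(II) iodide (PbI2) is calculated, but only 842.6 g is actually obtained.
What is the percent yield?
Moles of Pb(NO3)2 = 818.1 g ÷ 331.22 g/mol = 2.46996 mol
Mole ratio: 1 mol PbI2 / 1 mol Pb(NO3)2
Moles of PbI2 = 2.46996 × (1/1) = 2.46996 mol
Theoretical yield = 2.46996 mol × 461.0 g/mol = 1138.7 g
Actual yield = 842.6 g
Percent yield = (842.6 / 1138.7) × 100% = 74.0%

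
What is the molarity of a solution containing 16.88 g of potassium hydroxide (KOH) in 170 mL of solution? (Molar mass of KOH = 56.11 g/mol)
Moles of KOH = 16.88 g ÷ 56.11 g/mol = 0.300838 mol
Volume = 170 mL = 0.17 L
Molarity = 0.300838 mol ÷ 0.17 L = 1.77 M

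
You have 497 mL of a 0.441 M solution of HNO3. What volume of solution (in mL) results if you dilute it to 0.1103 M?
Using M₁V₁ = M₂V₂:
0.441 × 497 = 0.1103 × V₂
V₂ = (0.441 × 497) / 0.1103 = 1987 mL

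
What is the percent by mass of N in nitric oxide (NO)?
Mass of N in formula = 14.01 × 1 = 14.01 g/mol
Molar mass = 30.01 g/mol
% N = (14.01/30.01) × 100% = 46.68%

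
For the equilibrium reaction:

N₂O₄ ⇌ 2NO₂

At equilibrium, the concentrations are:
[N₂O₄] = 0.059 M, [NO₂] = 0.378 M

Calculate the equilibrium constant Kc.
K_c = 2.4218

Kc = ([NO₂]^2) / ([N₂O₄])
   = ((0.378)^2) / ((0.059))
   = 0.14288 / 0.059 = 2.4218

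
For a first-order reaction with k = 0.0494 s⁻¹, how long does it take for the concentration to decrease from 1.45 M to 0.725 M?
14.03 s

From ln[A] = ln[A]₀ - k·t: t = ln([A]₀/[A])/k = ln(1.45/0.725)/0.0494 = ln(2.0000)/0.0494 = 0.6931/0.0494 = 14.03 s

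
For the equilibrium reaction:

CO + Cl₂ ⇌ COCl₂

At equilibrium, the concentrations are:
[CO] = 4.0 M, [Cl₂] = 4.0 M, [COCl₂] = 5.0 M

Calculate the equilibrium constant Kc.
K_c = 0.3125

Kc = ([COCl₂]) / ([CO] × [Cl₂])
   = ((5.0)) / ((4.0)·(4.0))
   = 5 / 16 = 0.3125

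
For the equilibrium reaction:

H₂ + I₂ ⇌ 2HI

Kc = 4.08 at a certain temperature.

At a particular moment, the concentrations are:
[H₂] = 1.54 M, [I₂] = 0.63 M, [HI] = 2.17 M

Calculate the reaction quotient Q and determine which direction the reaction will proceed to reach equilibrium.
Q = 4.854, Q > K, reaction proceeds reverse (toward reactants)

Q = ([HI]^2) / ([H₂] × [I₂])
  = ((2.17)^2) / ((1.54)·(0.63)) = 4.7089/0.9702 = 4.854
Since Q = 4.854 > Kc = 4.08, the reaction proceeds reverse (toward reactants) to reach equilibrium.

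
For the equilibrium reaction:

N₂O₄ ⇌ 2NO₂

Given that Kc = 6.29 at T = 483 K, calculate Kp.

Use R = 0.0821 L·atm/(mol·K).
K_p = 249.4255

Δn = (moles gaseous products) − (moles gaseous reactants) = 1
T = 483 K; RT = 0.0821 × 483 = 39.6543
Kp = Kc·(RT)^Δn = 6.29 × (39.6543)^1 = 6.29 × 39.6543 = 249.4255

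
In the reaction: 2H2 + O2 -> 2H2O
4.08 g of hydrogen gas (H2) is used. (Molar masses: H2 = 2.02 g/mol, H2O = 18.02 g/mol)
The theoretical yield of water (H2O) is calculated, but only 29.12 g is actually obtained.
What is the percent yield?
Moles of H2 = 4.08 g ÷ 2.02 g/mol = 2.0198 mol
Mole ratio: 2 mol H2O / 2 mol H2
Moles of H2O = 2.0198 × (2/2) = 2.0198 mol
Theoretical yield = 2.0198 mol × 18.02 g/mol = 36.397 g
Actual yield = 29.12 g
Percent yield = (29.12 / 36.397) × 100% = 80.0%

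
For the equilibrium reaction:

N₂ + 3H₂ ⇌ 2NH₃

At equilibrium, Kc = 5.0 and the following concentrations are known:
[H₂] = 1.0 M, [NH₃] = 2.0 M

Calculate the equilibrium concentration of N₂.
[N₂] = 0.8000 M

Kc = ([NH₃]^2) / ([N₂] × [H₂]^3) = 5.0
[N₂]^1 = (product terms)/(Kc · other reactant terms) = 4 / (5.0 · 1) = 0.8
[N₂] = 0.8000 M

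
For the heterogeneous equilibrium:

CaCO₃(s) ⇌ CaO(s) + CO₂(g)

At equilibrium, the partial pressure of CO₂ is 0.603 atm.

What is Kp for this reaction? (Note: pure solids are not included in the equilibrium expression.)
K_p = 0.603

Solids (CaCO₃, CaO) have activity 1 and are excluded.
Kp = P(CO₂) = 0.603.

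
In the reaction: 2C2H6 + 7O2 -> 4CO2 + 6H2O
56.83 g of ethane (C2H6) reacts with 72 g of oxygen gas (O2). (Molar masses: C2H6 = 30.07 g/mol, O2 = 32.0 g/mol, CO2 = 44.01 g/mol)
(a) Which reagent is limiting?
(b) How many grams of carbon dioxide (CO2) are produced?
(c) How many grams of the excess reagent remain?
(a) O2, (b) 56.58 g, (c) 37.5 g

Moles of C2H6 = 56.83 g ÷ 30.07 g/mol = 1.88992 mol
Moles of O2 = 72 g ÷ 32.0 g/mol = 2.25 mol
Moles ÷ coefficient: C2H6: 1.88992/2 = 0.945, O2: 2.25/7 = 0.3214
(a) O2 has the smaller value, so O2 is the limiting reagent.
(b) Moles of CO2 = 2.25 mol O2 × (4/7) = 1.28571 mol; mass = 1.28571 mol × 44.01 g/mol = 56.58 g
(c) C2H6 consumed = 2.25 × (2/7) = 0.642857 mol; remaining = 1.88992 − 0.642857 = 1.24707 mol; mass = 1.24707 mol × 30.07 g/mol = 37.5 g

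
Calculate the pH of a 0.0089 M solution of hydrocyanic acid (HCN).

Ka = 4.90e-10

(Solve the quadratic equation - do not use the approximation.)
pH = 5.68

x² + Ka×x - Ka×C = 0. Using quadratic formula: [H⁺] = 2.0881e-06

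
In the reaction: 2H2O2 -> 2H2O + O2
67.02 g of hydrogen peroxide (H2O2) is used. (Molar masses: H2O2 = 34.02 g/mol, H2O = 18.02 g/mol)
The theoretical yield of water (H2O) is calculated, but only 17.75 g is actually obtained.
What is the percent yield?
Moles of H2O2 = 67.02 g ÷ 34.02 g/mol = 1.97002 mol
Mole ratio: 2 mol H2O / 2 mol H2O2
Moles of H2O = 1.97002 × (2/2) = 1.97002 mol
Theoretical yield = 1.97002 mol × 18.02 g/mol = 35.5 g
Actual yield = 17.75 g
Percent yield = (17.75 / 35.5) × 100% = 50.0%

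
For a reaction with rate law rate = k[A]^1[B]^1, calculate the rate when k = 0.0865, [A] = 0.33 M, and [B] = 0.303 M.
0.008649 M/s

rate = k·[A]^1·[B]^1 = 0.0865·(0.33)^1·(0.303)^1 = 0.0865·0.33·0.303 = 0.008649 M/s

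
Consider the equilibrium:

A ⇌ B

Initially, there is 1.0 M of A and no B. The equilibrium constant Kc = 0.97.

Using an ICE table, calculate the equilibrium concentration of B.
[B] = 0.492 M

ICE: [A] = 1.0 − x, [B] = x.
Kc = x/(1.0 − x) = 0.97 ⇒ x = 0.97·1.0/(1 + 0.97) = 0.97/1.97 = 0.4924.
[B] = x = 0.492 M.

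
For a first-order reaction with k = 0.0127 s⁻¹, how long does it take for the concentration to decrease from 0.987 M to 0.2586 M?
105.46 s

From ln[A] = ln[A]₀ - k·t: t = ln([A]₀/[A])/k = ln(0.987/0.2586)/0.0127 = ln(3.8167)/0.0127 = 1.3394/0.0127 = 105.46 s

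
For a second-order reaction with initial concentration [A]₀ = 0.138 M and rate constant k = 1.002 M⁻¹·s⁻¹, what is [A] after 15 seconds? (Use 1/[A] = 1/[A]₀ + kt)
0.0449 M

1/[A] = 1/[A]₀ + k·t = 1/0.138 + (1.002)·(15) = 7.2464 + 15.0300 = 22.2764
[A] = 1/22.2764 = 0.0449 M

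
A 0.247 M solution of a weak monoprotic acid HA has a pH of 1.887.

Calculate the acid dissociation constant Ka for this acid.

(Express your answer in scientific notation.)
K_a = 7.19e-04

[H⁺] = 10^(−pH) = 10^(−1.887) = 1.297e-02 M. For HA ⇌ H⁺ + A⁻, Ka = x²/(C − x) = (1.297e-02)²/(0.247 − 1.297e-02) = 7.19e-04.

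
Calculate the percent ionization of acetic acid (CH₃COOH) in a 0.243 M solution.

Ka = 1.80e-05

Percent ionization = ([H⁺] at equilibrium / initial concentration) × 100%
Percent ionization = 0.857%

Let x = [H⁺]. Ka = x²/(C - x) ⇒ x² + (1.80e-05)x - (1.80e-05)(0.243) = 0. x = 2.0824e-03. Percent = (2.0824e-03/0.243) × 100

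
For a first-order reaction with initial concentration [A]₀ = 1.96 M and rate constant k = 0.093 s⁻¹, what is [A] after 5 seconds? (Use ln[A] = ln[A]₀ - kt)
1.2311 M

ln[A] = ln[A]₀ - k·t = ln(1.96) - (0.093)·(5) = 0.6729 - 0.4650 = 0.2079
[A] = e^(0.2079) = 1.2311 M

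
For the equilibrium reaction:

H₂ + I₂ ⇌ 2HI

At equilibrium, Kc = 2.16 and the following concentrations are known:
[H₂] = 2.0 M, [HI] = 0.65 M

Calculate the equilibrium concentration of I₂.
[I₂] = 0.0978 M

Kc = ([HI]^2) / ([H₂] × [I₂]) = 2.16
[I₂]^1 = (product terms)/(Kc · other reactant terms) = 0.4225 / (2.16 · 2) = 0.097801
[I₂] = 0.0978 M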